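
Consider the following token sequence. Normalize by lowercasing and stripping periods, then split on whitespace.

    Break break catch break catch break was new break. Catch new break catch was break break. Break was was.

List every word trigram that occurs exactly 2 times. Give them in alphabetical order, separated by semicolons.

break catch break; new break catch

Trigram counts meeting the condition (exactly 2 times):
  break catch break: 2
  new break catch: 2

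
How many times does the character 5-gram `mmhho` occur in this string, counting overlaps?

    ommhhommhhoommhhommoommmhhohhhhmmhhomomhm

5

Sliding a length-5 window over the 41 characters (37 positions):
  position 2–6: mmhho
  position 7–11: mmhho
  position 13–17: mmhho
  position 23–27: mmhho
  position 32–36: mmhho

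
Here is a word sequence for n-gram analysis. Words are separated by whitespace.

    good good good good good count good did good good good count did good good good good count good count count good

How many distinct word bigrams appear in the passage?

22 tokens → 21 bigram windows in total.
Repeated bigrams (each contributes count−1 duplicates):
  good good: 9
  good count: 4
  count good: 3
  did good: 2
14 duplicate windows → 21 − 14 = 7 distinct.

7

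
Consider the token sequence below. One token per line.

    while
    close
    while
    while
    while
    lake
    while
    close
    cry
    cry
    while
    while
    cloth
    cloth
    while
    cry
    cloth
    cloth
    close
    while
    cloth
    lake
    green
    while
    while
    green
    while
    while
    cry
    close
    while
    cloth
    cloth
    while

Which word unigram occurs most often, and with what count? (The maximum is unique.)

Unigram frequencies (highest first):
  while: 15
  cloth: 7
  close: 4
  cry: 4
  lake: 2
  green: 2

"while", 15 times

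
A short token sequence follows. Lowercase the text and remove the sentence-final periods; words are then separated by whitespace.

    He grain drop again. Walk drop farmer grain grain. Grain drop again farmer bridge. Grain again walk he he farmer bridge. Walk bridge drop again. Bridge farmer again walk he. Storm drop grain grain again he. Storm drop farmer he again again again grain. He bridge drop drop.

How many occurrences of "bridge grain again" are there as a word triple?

1

Scanning the 46 overlapping trigram windows for "bridge grain again":
  position 14–16: bridge grain again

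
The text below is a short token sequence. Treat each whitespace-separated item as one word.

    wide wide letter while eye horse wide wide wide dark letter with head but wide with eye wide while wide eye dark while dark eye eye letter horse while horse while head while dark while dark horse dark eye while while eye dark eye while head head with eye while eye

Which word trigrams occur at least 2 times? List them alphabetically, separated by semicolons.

dark eye while; dark while dark

Trigram counts meeting the condition (at least 2 times):
  dark eye while: 2
  dark while dark: 2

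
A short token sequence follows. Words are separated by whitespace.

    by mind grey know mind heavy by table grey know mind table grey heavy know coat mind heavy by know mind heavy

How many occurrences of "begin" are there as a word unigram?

0

Scanning the 22 tokens for "begin":
  (none found)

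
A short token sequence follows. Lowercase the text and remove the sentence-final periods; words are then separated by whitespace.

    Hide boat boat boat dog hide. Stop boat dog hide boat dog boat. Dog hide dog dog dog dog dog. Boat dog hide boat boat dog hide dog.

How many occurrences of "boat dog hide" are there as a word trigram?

5

Scanning the 26 overlapping trigram windows for "boat dog hide":
  position 4–6: boat dog hide
  position 8–10: boat dog hide
  position 13–15: boat dog hide
  position 21–23: boat dog hide
  position 25–27: boat dog hide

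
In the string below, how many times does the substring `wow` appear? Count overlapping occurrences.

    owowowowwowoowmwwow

Sliding a length-3 window over the 19 characters (17 positions):
  position 2–4: wow
  position 4–6: wow
  position 6–8: wow
  position 9–11: wow
  position 17–19: wow

5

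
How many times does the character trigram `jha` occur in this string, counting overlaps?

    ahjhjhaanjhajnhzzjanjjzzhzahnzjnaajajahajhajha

4

Sliding a length-3 window over the 46 characters (44 positions):
  position 5–7: jha
  position 10–12: jha
  position 41–43: jha
  position 44–46: jha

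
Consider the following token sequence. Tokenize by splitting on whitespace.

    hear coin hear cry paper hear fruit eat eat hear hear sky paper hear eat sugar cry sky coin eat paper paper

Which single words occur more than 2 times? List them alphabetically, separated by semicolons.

Unigram counts meeting the condition (more than 2 times):
  eat: 4
  hear: 6
  paper: 4

eat; hear; paper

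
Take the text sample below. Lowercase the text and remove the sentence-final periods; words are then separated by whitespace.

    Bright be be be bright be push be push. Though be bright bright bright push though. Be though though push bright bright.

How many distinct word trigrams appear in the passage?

22 tokens → 20 trigram windows in total.
Repeated trigrams (each contributes count−1 duplicates):
  push though be: 2
1 duplicate windows → 20 − 1 = 19 distinct.

19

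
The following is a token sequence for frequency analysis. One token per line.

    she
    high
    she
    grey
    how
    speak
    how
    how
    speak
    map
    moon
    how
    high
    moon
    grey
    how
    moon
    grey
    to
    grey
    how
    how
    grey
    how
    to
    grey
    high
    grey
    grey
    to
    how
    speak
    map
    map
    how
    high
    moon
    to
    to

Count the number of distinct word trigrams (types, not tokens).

35

39 tokens → 37 trigram windows in total.
Repeated trigrams (each contributes count−1 duplicates):
  how high moon: 2
  how speak map: 2
2 duplicate windows → 37 − 2 = 35 distinct.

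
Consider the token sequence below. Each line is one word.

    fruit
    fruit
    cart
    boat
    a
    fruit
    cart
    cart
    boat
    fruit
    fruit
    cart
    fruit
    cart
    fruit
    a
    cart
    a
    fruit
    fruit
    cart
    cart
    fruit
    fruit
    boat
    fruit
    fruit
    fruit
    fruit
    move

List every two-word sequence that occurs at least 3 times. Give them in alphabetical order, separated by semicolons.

cart fruit; fruit cart; fruit fruit

Bigram counts meeting the condition (at least 3 times):
  cart fruit: 3
  fruit cart: 5
  fruit fruit: 7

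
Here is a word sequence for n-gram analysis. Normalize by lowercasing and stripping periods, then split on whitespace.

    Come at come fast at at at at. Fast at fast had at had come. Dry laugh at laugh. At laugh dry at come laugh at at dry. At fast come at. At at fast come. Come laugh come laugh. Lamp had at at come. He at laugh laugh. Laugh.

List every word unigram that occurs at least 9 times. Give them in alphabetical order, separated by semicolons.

Unigram counts meeting the condition (at least 9 times):
  at: 19
  come: 9
  laugh: 9

at; come; laugh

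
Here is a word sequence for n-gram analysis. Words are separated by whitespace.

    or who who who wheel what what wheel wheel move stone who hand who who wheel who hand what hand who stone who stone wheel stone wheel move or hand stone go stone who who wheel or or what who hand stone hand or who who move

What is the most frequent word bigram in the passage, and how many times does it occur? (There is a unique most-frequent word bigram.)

Bigram frequencies (highest first):
  who who: 5
  who wheel: 3
  stone who: 3
  who hand: 3
  or who: 2
  wheel move: 2
  … (24 more, each ≤ 2)

"who who", 5 times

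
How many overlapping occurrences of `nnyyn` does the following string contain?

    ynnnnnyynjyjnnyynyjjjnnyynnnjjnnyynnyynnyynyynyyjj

Sliding a length-5 window over the 50 characters (46 positions):
  position 5–9: nnyyn
  position 13–17: nnyyn
  position 22–26: nnyyn
  position 31–35: nnyyn
  position 35–39: nnyyn
  position 39–43: nnyyn

6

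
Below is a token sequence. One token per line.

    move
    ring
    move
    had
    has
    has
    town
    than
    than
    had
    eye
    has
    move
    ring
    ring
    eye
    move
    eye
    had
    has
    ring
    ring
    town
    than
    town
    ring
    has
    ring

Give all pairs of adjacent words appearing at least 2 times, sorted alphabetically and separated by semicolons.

had has; has ring; move ring; ring ring; town than

Bigram counts meeting the condition (at least 2 times):
  had has: 2
  has ring: 2
  move ring: 2
  ring ring: 2
  town than: 2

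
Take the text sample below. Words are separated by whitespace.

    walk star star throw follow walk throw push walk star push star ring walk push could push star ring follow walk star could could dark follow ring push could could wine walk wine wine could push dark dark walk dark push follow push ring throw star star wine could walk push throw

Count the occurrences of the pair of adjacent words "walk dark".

Scanning the 51 overlapping bigram windows for "walk dark":
  position 39–40: walk dark

1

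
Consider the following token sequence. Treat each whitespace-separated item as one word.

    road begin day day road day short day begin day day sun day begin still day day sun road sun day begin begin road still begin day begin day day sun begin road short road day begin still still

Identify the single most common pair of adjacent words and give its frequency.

"day begin", 5 times

Bigram frequencies (highest first):
  day begin: 5
  begin day: 4
  day day: 4
  day sun: 3
  road day: 2
  sun day: 2
  … (16 more, each ≤ 2)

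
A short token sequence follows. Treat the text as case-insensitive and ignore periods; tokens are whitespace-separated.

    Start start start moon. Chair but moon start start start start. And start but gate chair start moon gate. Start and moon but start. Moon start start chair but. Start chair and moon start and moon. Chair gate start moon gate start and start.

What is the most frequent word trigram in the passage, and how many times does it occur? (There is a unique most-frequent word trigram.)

Trigram frequencies (highest first):
  start start start: 3
  moon start start: 2
  start and start: 2
  start moon gate: 2
  moon gate start: 2
  gate start and: 2
  … (28 more, each ≤ 2)

"start start start", 3 times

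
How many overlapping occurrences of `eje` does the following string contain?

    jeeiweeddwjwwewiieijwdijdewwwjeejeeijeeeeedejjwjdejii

Sliding a length-3 window over the 53 characters (51 positions):
  position 32–34: eje

1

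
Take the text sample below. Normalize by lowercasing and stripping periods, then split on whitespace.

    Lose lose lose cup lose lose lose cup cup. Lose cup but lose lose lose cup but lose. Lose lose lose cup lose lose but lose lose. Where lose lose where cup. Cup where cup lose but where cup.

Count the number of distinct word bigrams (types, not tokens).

39 tokens → 38 bigram windows in total.
Repeated bigrams (each contributes count−1 duplicates):
  lose lose: 12
  lose cup: 5
  cup lose: 4
  but lose: 3
  where cup: 3
  cup but: 2
  cup cup: 2
  lose but: 2
  … (1 more repeated)
26 duplicate windows → 38 − 26 = 12 distinct.

12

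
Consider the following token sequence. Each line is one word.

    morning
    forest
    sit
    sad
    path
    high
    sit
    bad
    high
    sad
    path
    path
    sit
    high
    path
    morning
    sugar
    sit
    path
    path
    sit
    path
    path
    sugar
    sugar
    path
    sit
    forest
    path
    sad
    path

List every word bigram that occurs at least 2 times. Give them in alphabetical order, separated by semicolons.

Bigram counts meeting the condition (at least 2 times):
  path path: 3
  path sit: 3
  sad path: 3
  sit path: 2

path path; path sit; sad path; sit path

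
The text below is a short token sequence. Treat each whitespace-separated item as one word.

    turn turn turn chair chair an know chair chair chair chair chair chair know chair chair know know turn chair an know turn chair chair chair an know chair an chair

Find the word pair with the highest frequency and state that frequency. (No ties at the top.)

Bigram frequencies (highest first):
  chair chair: 9
  chair an: 4
  turn chair: 3
  an know: 3
  know chair: 3
  turn turn: 2
  … (4 more, each ≤ 2)

"chair chair", 9 times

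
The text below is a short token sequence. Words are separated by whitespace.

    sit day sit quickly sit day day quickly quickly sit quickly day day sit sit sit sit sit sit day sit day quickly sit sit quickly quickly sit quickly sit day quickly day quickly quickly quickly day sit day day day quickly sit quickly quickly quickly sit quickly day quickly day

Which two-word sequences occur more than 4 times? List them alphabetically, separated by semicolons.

Bigram counts meeting the condition (more than 4 times):
  day quickly: 6
  quickly day: 5
  quickly quickly: 6
  quickly sit: 7
  sit day: 6
  sit quickly: 6
  sit sit: 6

day quickly; quickly day; quickly quickly; quickly sit; sit day; sit quickly; sit sit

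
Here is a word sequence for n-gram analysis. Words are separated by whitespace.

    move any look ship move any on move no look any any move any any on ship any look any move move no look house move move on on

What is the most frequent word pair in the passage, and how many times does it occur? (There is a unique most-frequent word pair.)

"move any", 3 times

Bigram frequencies (highest first):
  move any: 3
  any look: 2
  any on: 2
  move no: 2
  no look: 2
  look any: 2
  … (12 more, each ≤ 2)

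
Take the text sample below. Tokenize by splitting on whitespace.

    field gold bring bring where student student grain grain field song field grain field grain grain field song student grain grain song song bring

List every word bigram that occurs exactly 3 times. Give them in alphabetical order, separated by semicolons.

grain field; grain grain

Bigram counts meeting the condition (exactly 3 times):
  grain field: 3
  grain grain: 3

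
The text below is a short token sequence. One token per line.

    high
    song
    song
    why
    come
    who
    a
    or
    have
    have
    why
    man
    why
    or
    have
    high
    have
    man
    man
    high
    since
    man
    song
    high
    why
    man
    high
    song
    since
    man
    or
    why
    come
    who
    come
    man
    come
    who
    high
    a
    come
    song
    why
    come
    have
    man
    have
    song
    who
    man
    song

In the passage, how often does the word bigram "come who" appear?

Scanning the 50 overlapping bigram windows for "come who":
  position 5–6: come who
  position 33–34: come who
  position 37–38: come who

3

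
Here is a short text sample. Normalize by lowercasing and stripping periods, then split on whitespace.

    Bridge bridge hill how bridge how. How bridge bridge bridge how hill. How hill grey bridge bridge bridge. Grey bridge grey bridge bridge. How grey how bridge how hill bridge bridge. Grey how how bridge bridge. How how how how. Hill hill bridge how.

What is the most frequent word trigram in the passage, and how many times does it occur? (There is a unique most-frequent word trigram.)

Trigram frequencies (highest first):
  bridge bridge how: 3
  how bridge how: 2
  bridge how how: 2
  how how bridge: 2
  how bridge bridge: 2
  bridge bridge bridge: 2
  … (24 more, each ≤ 2)

"bridge bridge how", 3 times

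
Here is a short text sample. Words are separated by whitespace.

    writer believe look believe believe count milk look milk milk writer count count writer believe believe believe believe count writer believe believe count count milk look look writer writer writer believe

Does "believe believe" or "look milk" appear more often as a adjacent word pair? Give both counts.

"believe believe" (5 vs 1)

"believe believe": 5 occurrences
"look milk": 1 occurrence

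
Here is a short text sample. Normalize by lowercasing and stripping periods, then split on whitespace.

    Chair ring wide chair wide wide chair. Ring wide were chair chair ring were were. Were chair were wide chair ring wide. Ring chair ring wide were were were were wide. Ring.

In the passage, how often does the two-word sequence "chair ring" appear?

Scanning the 31 overlapping bigram windows for "chair ring":
  position 1–2: chair ring
  position 7–8: chair ring
  position 12–13: chair ring
  position 20–21: chair ring
  position 24–25: chair ring

5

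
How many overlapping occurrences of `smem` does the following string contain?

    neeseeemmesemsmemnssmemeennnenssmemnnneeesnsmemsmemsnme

Sliding a length-4 window over the 55 characters (52 positions):
  position 14–17: smem
  position 20–23: smem
  position 32–35: smem
  position 44–47: smem
  position 48–51: smem

5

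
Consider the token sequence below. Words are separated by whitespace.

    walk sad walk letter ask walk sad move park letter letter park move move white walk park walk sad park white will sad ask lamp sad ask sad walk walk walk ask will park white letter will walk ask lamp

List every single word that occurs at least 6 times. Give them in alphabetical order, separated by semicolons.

Unigram counts meeting the condition (at least 6 times):
  sad: 6
  walk: 9

sad; walk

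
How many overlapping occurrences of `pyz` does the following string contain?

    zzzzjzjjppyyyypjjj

Sliding a length-3 window over the 18 characters (16 positions):
  (no match at any position)

0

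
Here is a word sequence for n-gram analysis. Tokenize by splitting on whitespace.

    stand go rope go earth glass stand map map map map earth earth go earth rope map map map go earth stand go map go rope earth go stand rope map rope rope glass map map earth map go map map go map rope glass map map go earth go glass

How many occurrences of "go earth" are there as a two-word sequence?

Scanning the 50 overlapping bigram windows for "go earth":
  position 4–5: go earth
  position 14–15: go earth
  position 20–21: go earth
  position 48–49: go earth

4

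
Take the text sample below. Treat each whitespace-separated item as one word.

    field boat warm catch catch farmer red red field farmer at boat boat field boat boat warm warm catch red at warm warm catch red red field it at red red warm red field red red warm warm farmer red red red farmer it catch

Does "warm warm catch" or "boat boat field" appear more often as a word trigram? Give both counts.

"warm warm catch": 2 occurrences
"boat boat field": 1 occurrence

"warm warm catch" (2 vs 1)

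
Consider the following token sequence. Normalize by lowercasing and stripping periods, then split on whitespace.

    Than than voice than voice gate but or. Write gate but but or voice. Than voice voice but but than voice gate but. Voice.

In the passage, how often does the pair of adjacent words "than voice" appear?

4

Scanning the 23 overlapping bigram windows for "than voice":
  position 2–3: than voice
  position 4–5: than voice
  position 15–16: than voice
  position 20–21: than voice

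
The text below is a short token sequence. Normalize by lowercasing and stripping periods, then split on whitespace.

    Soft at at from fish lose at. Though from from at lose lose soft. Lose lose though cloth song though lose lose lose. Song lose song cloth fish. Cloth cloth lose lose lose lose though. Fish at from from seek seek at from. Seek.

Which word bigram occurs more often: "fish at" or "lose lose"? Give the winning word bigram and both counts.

"lose lose" (7 vs 1)

"fish at": 1 occurrence
"lose lose": 7 occurrences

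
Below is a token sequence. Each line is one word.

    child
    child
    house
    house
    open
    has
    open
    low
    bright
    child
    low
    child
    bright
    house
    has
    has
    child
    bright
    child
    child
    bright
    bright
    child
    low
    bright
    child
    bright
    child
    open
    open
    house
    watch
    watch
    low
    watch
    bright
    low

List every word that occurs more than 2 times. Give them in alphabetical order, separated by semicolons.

Unigram counts meeting the condition (more than 2 times):
  bright: 8
  child: 10
  has: 3
  house: 4
  low: 5
  open: 4
  watch: 3

bright; child; has; house; low; open; watch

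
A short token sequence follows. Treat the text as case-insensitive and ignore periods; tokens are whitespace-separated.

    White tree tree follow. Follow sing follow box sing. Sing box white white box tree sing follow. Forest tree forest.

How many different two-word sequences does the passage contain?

20 tokens → 19 bigram windows in total.
Repeated bigrams (each contributes count−1 duplicates):
  sing follow: 2
1 duplicate windows → 19 − 1 = 18 distinct.

18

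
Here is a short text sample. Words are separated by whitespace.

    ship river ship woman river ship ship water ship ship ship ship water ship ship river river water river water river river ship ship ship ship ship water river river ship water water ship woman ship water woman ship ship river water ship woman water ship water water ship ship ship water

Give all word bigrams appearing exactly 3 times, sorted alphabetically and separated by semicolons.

Bigram counts meeting the condition (exactly 3 times):
  river river: 3
  river water: 3
  ship river: 3
  ship woman: 3
  water river: 3

river river; river water; ship river; ship woman; water river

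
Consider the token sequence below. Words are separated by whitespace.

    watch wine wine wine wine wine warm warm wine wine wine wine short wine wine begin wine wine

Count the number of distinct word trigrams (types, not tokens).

18 tokens → 16 trigram windows in total.
Repeated trigrams (each contributes count−1 duplicates):
  wine wine wine: 5
4 duplicate windows → 16 − 4 = 12 distinct.

12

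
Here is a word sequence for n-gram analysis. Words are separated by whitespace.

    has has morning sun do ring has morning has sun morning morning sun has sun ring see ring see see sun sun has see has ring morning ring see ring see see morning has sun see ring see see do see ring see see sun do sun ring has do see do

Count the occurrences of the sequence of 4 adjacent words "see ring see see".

4

Scanning the 49 overlapping 4-gram windows for "see ring see see":
  position 17–20: see ring see see
  position 29–32: see ring see see
  position 36–39: see ring see see
  position 41–44: see ring see see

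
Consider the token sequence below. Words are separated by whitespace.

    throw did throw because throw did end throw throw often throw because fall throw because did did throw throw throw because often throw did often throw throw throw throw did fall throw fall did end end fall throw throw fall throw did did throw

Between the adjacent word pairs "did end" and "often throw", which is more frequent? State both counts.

"often throw" (3 vs 2)

"did end": 2 occurrences
"often throw": 3 occurrences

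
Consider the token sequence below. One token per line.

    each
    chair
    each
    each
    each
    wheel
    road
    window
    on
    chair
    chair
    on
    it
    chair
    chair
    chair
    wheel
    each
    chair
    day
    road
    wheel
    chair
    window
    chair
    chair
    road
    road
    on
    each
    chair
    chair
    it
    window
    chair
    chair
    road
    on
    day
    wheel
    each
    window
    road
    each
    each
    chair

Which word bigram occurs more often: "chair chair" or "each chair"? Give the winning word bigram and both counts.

"chair chair" (6 vs 4)

"chair chair": 6 occurrences
"each chair": 4 occurrences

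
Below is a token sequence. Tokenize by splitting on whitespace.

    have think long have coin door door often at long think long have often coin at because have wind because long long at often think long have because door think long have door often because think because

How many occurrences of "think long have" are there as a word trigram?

4

Scanning the 35 overlapping trigram windows for "think long have":
  position 2–4: think long have
  position 11–13: think long have
  position 25–27: think long have
  position 30–32: think long have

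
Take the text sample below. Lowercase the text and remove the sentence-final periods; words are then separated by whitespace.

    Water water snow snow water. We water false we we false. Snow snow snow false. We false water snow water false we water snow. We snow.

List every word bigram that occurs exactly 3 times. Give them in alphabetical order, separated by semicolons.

Bigram counts meeting the condition (exactly 3 times):
  false we: 3
  snow snow: 3
  water snow: 3

false we; snow snow; water snow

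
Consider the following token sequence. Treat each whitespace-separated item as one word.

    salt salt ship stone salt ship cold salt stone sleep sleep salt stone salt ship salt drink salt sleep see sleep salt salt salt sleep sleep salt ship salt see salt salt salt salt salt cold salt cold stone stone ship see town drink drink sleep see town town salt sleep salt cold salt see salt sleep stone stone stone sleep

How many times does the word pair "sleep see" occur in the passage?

Scanning the 60 overlapping bigram windows for "sleep see":
  position 19–20: sleep see
  position 46–47: sleep see

2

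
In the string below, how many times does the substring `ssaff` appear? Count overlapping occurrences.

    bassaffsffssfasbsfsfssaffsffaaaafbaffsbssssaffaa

3

Sliding a length-5 window over the 48 characters (44 positions):
  position 3–7: ssaff
  position 21–25: ssaff
  position 42–46: ssaff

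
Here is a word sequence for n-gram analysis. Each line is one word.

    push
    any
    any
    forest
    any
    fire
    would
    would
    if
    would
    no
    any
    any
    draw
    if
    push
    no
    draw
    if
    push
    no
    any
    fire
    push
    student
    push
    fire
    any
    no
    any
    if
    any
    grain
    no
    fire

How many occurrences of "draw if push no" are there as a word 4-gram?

2

Scanning the 32 overlapping 4-gram windows for "draw if push no":
  position 14–17: draw if push no
  position 18–21: draw if push no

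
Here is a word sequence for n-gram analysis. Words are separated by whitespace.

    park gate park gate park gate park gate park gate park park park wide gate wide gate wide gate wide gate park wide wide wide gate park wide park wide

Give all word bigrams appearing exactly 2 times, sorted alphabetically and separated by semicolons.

park park; wide wide

Bigram counts meeting the condition (exactly 2 times):
  park park: 2
  wide wide: 2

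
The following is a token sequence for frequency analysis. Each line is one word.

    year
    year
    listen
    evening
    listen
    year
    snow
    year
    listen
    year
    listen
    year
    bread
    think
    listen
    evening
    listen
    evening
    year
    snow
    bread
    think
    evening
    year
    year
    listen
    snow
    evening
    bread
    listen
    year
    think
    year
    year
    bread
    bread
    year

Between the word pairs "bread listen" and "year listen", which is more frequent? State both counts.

"bread listen": 1 occurrence
"year listen": 4 occurrences

"year listen" (4 vs 1)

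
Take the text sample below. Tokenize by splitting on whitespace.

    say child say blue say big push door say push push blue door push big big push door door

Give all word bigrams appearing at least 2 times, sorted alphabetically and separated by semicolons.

big push; push door

Bigram counts meeting the condition (at least 2 times):
  big push: 2
  push door: 2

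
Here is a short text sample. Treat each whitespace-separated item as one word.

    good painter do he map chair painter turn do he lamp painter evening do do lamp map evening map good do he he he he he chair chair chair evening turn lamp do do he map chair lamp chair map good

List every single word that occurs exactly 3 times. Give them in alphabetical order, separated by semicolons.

Unigram counts meeting the condition (exactly 3 times):
  evening: 3
  good: 3
  painter: 3

evening; good; painter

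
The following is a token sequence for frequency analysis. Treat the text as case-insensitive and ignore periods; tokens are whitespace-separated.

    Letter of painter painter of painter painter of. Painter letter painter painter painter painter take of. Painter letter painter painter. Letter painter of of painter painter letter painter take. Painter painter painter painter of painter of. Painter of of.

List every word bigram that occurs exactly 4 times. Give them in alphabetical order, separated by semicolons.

letter painter; painter letter

Bigram counts meeting the condition (exactly 4 times):
  letter painter: 4
  painter letter: 4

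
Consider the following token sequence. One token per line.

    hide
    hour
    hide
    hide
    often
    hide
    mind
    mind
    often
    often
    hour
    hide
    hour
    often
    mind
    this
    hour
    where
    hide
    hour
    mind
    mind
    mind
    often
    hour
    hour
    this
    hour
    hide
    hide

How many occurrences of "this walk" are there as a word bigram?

Scanning the 29 overlapping bigram windows for "this walk":
  (none found)

0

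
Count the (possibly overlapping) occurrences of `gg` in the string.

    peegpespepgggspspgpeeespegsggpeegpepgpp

3

Sliding a length-2 window over the 39 characters (38 positions):
  position 11–12: gg
  position 12–13: gg
  position 28–29: gg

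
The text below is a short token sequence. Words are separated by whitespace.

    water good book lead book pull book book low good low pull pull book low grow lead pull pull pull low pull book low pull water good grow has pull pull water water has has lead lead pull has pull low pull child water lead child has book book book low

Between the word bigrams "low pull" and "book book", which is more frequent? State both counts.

"low pull" (4 vs 3)

"low pull": 4 occurrences
"book book": 3 occurrences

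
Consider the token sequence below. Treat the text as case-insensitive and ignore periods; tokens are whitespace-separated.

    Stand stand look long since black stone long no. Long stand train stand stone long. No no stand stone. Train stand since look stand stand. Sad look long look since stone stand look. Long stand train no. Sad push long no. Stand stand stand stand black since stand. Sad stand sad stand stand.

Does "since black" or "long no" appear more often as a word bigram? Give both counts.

"long no" (3 vs 1)

"since black": 1 occurrence
"long no": 3 occurrences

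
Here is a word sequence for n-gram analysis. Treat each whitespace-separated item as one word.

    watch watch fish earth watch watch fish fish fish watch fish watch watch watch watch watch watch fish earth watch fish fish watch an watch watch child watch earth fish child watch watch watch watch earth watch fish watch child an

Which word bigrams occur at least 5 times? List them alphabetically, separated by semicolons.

watch fish; watch watch

Bigram counts meeting the condition (at least 5 times):
  watch fish: 6
  watch watch: 11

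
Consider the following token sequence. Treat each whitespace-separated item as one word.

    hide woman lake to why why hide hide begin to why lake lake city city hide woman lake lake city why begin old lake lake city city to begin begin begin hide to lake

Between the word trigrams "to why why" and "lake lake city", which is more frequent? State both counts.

"lake lake city" (3 vs 1)

"to why why": 1 occurrence
"lake lake city": 3 occurrences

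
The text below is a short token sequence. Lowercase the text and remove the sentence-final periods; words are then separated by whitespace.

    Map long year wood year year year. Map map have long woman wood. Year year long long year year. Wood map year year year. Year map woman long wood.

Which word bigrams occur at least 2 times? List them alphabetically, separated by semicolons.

long year; wood year; year map; year wood; year year

Bigram counts meeting the condition (at least 2 times):
  long year: 2
  wood year: 2
  year map: 2
  year wood: 2
  year year: 7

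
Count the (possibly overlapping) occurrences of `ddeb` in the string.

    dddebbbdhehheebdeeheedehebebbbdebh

1

Sliding a length-4 window over the 34 characters (31 positions):
  position 2–5: ddeb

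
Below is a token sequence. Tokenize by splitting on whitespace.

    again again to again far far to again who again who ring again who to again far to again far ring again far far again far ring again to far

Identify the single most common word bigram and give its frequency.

Bigram frequencies (highest first):
  again far: 5
  to again: 4
  again who: 3
  ring again: 3
  again to: 2
  far far: 2
  … (8 more, each ≤ 2)

"again far", 5 times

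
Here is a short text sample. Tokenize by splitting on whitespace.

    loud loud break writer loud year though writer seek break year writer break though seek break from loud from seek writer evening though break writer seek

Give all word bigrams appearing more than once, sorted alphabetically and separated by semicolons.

break writer; seek break; writer seek

Bigram counts meeting the condition (more than once):
  break writer: 2
  seek break: 2
  writer seek: 2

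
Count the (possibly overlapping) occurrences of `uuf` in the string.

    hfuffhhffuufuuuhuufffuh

Sliding a length-3 window over the 23 characters (21 positions):
  position 10–12: uuf
  position 17–19: uuf

2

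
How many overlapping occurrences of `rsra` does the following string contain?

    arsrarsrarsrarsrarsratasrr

Sliding a length-4 window over the 26 characters (23 positions):
  position 2–5: rsra
  position 6–9: rsra
  position 10–13: rsra
  position 14–17: rsra
  position 18–21: rsra

5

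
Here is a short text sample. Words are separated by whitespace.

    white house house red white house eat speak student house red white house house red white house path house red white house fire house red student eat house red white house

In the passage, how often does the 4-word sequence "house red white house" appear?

Scanning the 28 overlapping 4-gram windows for "house red white house":
  position 3–6: house red white house
  position 10–13: house red white house
  position 14–17: house red white house
  position 19–22: house red white house
  position 28–31: house red white house

5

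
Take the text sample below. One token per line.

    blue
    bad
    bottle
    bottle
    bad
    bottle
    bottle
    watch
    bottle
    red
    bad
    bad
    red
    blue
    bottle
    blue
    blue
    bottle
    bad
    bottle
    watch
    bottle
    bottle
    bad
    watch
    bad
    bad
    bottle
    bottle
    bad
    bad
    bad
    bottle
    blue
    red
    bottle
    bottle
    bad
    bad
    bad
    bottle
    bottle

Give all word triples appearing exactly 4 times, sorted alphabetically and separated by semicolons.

bad bottle bottle; bottle bottle bad

Trigram counts meeting the condition (exactly 4 times):
  bad bottle bottle: 4
  bottle bottle bad: 4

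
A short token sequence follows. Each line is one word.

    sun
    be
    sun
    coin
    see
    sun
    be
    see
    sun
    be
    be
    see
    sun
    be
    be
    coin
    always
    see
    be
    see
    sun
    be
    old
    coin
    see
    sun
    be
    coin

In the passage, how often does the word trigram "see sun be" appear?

5

Scanning the 26 overlapping trigram windows for "see sun be":
  position 5–7: see sun be
  position 8–10: see sun be
  position 12–14: see sun be
  position 20–22: see sun be
  position 25–27: see sun be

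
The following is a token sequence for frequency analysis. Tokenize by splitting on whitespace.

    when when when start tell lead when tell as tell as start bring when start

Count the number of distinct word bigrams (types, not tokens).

15 tokens → 14 bigram windows in total.
Repeated bigrams (each contributes count−1 duplicates):
  tell as: 2
  when start: 2
  when when: 2
3 duplicate windows → 14 − 3 = 11 distinct.

11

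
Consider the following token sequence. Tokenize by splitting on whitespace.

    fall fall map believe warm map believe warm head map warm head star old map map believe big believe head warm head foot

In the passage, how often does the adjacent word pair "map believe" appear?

Scanning the 22 overlapping bigram windows for "map believe":
  position 3–4: map believe
  position 6–7: map believe
  position 16–17: map believe

3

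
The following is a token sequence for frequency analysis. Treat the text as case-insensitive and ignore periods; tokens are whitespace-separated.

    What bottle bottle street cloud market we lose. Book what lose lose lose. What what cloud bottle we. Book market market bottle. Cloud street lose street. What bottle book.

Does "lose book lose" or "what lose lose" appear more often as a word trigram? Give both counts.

"what lose lose" (1 vs 0)

"lose book lose": 0 occurrences
"what lose lose": 1 occurrence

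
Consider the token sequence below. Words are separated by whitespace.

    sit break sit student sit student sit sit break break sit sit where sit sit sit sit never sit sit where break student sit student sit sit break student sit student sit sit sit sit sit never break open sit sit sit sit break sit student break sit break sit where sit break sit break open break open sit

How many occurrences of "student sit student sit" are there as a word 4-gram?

3

Scanning the 56 overlapping 4-gram windows for "student sit student sit":
  position 4–7: student sit student sit
  position 23–26: student sit student sit
  position 29–32: student sit student sit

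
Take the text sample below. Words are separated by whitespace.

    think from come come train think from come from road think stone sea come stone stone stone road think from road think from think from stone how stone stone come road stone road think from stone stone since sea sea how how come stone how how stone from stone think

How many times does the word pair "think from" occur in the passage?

Scanning the 49 overlapping bigram windows for "think from":
  position 1–2: think from
  position 6–7: think from
  position 19–20: think from
  position 22–23: think from
  position 24–25: think from
  position 34–35: think from

6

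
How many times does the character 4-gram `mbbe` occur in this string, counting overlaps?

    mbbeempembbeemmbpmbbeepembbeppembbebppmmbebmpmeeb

Sliding a length-4 window over the 49 characters (46 positions):
  position 1–4: mbbe
  position 9–12: mbbe
  position 18–21: mbbe
  position 25–28: mbbe
  position 32–35: mbbe

5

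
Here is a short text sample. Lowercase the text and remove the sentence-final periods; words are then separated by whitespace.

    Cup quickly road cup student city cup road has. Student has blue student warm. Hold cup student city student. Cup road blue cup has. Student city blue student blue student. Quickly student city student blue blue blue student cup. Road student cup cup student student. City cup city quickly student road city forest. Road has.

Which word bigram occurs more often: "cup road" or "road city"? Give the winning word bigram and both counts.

"cup road": 3 occurrences
"road city": 1 occurrence

"cup road" (3 vs 1)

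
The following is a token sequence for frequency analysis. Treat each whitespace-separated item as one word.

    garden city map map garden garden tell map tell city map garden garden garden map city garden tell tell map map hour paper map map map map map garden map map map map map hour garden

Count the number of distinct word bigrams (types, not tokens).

17

36 tokens → 35 bigram windows in total.
Repeated bigrams (each contributes count−1 duplicates):
  map map: 10
  garden garden: 3
  map garden: 3
  city map: 2
  garden map: 2
  garden tell: 2
  map hour: 2
  tell map: 2
18 duplicate windows → 35 − 18 = 17 distinct.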